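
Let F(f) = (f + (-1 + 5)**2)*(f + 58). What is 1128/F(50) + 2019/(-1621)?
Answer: -523456/481437 ≈ -1.0873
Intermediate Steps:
F(f) = (16 + f)*(58 + f) (F(f) = (f + 4**2)*(58 + f) = (f + 16)*(58 + f) = (16 + f)*(58 + f))
1128/F(50) + 2019/(-1621) = 1128/(928 + 50**2 + 74*50) + 2019/(-1621) = 1128/(928 + 2500 + 3700) + 2019*(-1/1621) = 1128/7128 - 2019/1621 = 1128*(1/7128) - 2019/1621 = 47/297 - 2019/1621 = -523456/481437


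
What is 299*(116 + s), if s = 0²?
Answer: 34684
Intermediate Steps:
s = 0
299*(116 + s) = 299*(116 + 0) = 299*116 = 34684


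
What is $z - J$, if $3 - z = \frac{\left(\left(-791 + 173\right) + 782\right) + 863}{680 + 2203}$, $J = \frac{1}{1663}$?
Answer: $\frac{12672503}{4794429} \approx 2.6432$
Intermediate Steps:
$J = \frac{1}{1663} \approx 0.00060132$
$z = \frac{7622}{2883}$ ($z = 3 - \frac{\left(\left(-791 + 173\right) + 782\right) + 863}{680 + 2203} = 3 - \frac{\left(-618 + 782\right) + 863}{2883} = 3 - \left(164 + 863\right) \frac{1}{2883} = 3 - 1027 \cdot \frac{1}{2883} = 3 - \frac{1027}{2883} = \frac{7622}{2883} \approx 2.6438$)
$z - J = \frac{7622}{2883} - \frac{1}{1663} = \frac{12672503}{4794429}$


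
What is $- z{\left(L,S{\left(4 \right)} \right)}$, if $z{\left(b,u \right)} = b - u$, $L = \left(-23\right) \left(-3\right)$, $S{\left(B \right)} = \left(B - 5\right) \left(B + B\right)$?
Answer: $-77$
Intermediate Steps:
$S{\left(B \right)} = 2 B \left(-5 + B\right)$ ($S{\left(B \right)} = \left(-5 + B\right) 2 B = 2 B \left(-5 + B\right)$)
$L = 69$
$- z{\left(L,S{\left(4 \right)} \right)} = - (69 - 2 \cdot 4 \left(-5 + 4\right)) = - (69 - 2 \cdot 4 \left(-1\right)) = - (69 - -8) = - (69 + 8) = \left(-1\right) 77 = -77$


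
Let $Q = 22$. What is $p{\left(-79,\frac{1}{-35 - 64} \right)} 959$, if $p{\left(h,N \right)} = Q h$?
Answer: $-1666742$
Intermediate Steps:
$p{\left(h,N \right)} = 22 h$
$p{\left(-79,\frac{1}{-35 - 64} \right)} 959 = 22 \left(-79\right) 959 = \left(-1738\right) 959 = -1666742$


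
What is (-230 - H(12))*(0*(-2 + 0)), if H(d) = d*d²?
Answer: 0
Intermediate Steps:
H(d) = d³
(-230 - H(12))*(0*(-2 + 0)) = (-230 - 1*12³)*(0*(-2 + 0)) = (-230 - 1*1728)*(0*(-2)) = (-230 - 1728)*0 = -1958*0 = 0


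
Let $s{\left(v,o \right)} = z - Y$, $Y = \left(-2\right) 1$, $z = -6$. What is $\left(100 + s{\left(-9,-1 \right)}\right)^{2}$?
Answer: $9216$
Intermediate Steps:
$Y = -2$
$s{\left(v,o \right)} = -4$ ($s{\left(v,o \right)} = -6 - -2 = -6 + 2 = -4$)
$\left(100 + s{\left(-9,-1 \right)}\right)^{2} = \left(100 - 4\right)^{2} = 96^{2} = 9216$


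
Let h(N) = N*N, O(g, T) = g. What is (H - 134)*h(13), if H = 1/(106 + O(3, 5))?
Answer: -2468245/109 ≈ -22644.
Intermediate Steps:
h(N) = N**2
H = 1/109 (H = 1/(106 + 3) = 1/109 ≈ 0.0091743)
(H - 134)*h(13) = (1/109 - 134)*13**2 = -14605/109*169 = -2468245/109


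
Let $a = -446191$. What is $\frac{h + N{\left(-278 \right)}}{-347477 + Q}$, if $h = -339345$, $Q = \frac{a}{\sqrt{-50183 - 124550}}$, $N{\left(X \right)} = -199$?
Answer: $\frac{10307825589679852}{10548753951543619} + \frac{75750738452 i \sqrt{174733}}{10548753951543619} \approx 0.97716 + 0.0030017 i$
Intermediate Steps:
$Q = \frac{446191 i \sqrt{174733}}{174733}$ ($Q = - \frac{446191}{\sqrt{-50183 - 124550}} = - \frac{446191}{\sqrt{-174733}} = - \frac{446191}{i \sqrt{174733}} = - 446191 \left(- \frac{i \sqrt{174733}}{174733}\right) = \frac{446191 i \sqrt{174733}}{174733} \approx 1067.4 i$)
$\frac{h + N{\left(-278 \right)}}{-347477 + Q} = \frac{-339345 - 199}{-347477 + \frac{446191 i \sqrt{174733}}{174733}} = - \frac{339544}{-347477 + \frac{446191 i \sqrt{174733}}{174733}}$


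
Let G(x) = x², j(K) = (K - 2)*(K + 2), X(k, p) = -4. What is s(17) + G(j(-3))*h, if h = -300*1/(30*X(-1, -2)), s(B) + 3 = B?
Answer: 153/2 ≈ 76.500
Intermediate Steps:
s(B) = -3 + B
h = 5/2 (h = -300/((6*(-4))*5) = -300/((-24*5)) = -300/(-120) = -300*(-1/120) = 5/2 ≈ 2.5000)
j(K) = (-2 + K)*(2 + K)
s(17) + G(j(-3))*h = (-3 + 17) + (-4 + (-3)²)²*(5/2) = 14 + (-4 + 9)²*(5/2) = 14 + 5²*(5/2) = 14 + 25*(5/2) = 14 + 125/2 = 153/2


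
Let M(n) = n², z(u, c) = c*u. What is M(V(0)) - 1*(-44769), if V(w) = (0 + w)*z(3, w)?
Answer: 44769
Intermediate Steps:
V(w) = 3*w² (V(w) = (0 + w)*(w*3) = w*(3*w) = 3*w²)
M(V(0)) - 1*(-44769) = (3*0²)² - 1*(-44769) = (3*0)² + 44769 = 0² + 44769 = 0 + 44769 = 44769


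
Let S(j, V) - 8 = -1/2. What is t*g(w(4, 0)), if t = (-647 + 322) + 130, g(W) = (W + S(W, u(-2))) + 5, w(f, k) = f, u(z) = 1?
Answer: -6435/2 ≈ -3217.5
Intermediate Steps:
S(j, V) = 15/2 (S(j, V) = 8 - 1/2 = 15/2)
g(W) = 25/2 + W (g(W) = (W + 15/2) + 5 = (15/2 + W) + 5 = 25/2 + W)
t = -195 (t = -325 + 130 = -195)
t*g(w(4, 0)) = -195*(25/2 + 4) = -195*33/2 = -6435/2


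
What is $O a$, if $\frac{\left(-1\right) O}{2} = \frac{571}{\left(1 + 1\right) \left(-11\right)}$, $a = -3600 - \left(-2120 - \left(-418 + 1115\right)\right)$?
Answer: $- \frac{447093}{11} \approx -40645.0$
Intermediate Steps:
$a = -783$ ($a = -3600 - \left(-2120 - 697\right) = -3600 - -2817 = -3600 + 2817 = -783$)
$O = \frac{571}{11}$ ($O = - 2 \frac{571}{\left(1 + 1\right) \left(-11\right)} = - 2 \frac{571}{2 \left(-11\right)} = - 2 \frac{571}{-22} = - 2 \cdot 571 \left(- \frac{1}{22}\right) = \left(-2\right) \left(- \frac{571}{22}\right) = \frac{571}{11} \approx 51.909$)
$O a = \frac{571}{11} \left(-783\right) = - \frac{447093}{11}$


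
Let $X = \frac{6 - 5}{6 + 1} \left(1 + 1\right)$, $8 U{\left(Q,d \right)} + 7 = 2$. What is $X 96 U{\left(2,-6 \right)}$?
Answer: $- \frac{120}{7} \approx -17.143$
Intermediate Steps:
$U{\left(Q,d \right)} = - \frac{5}{8}$ ($U{\left(Q,d \right)} = - \frac{7}{8} + \frac{1}{8} \cdot 2 = - \frac{7}{8} + \frac{1}{4} = - \frac{5}{8}$)
$X = \frac{2}{7}$ ($X = 1 \cdot \frac{1}{7} \cdot 2 = \frac{1}{7} \cdot 2 = \frac{2}{7} \approx 0.28571$)
$X 96 U{\left(2,-6 \right)} = \frac{2}{7} \cdot 96 \left(- \frac{5}{8}\right) = \frac{192}{7} \left(- \frac{5}{8}\right) = - \frac{120}{7}$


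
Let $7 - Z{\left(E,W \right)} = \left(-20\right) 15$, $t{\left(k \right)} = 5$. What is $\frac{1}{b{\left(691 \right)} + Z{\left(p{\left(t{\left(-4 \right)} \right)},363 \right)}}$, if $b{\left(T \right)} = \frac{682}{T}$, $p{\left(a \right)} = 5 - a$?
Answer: $\frac{691}{212819} \approx 0.0032469$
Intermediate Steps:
$Z{\left(E,W \right)} = 307$ ($Z{\left(E,W \right)} = 7 - \left(-20\right) 15 = 7 - -300 = 7 + 300 = 307$)
$\frac{1}{b{\left(691 \right)} + Z{\left(p{\left(t{\left(-4 \right)} \right)},363 \right)}} = \frac{1}{\frac{682}{691} + 307} = \frac{1}{\frac{212819}{691}} = \frac{691}{212819}$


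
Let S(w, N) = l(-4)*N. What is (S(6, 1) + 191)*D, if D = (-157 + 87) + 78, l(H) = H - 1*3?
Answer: 1472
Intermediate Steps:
l(H) = -3 + H (l(H) = H - 3 = -3 + H)
D = 8 (D = -70 + 78 = 8)
S(w, N) = -7*N (S(w, N) = (-3 - 4)*N = -7*N)
(S(6, 1) + 191)*D = (-7*1 + 191)*8 = (-7 + 191)*8 = 184*8 = 1472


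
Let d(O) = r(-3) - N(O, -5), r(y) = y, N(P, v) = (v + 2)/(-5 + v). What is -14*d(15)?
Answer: 231/5 ≈ 46.200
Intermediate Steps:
N(P, v) = (2 + v)/(-5 + v)
d(O) = -33/10 (d(O) = -3 - (2 - 5)/(-5 - 5) = -3 - (-3)/(-10) = -3 - (-1)*(-3)/10 = -3 - 1*3/10 = -3 - 3/10 = -33/10)
-14*d(15) = -14*(-33/10) = 231/5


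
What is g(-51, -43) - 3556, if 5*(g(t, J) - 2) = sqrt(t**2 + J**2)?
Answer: -3554 + sqrt(178) ≈ -3540.7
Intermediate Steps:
g(t, J) = 2 + sqrt(J**2 + t**2)/5 (g(t, J) = 2 + sqrt(t**2 + J**2)/5 = 2 + sqrt(J**2 + t**2)/5)
g(-51, -43) - 3556 = (2 + sqrt((-43)**2 + (-51)**2)/5) - 3556 = (2 + sqrt(1849 + 2601)/5) - 3556 = (2 + sqrt(4450)/5) - 3556 = (2 + (5*sqrt(178))/5) - 3556 = (2 + sqrt(178)) - 3556 = -3554 + sqrt(178)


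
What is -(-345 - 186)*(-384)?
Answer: -203904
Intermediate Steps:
-(-345 - 186)*(-384) = -(-531)*(-384) = -1*203904 = -203904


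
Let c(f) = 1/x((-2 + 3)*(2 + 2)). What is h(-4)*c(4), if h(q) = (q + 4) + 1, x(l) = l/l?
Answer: 1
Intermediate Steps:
x(l) = 1
h(q) = 5 + q (h(q) = (4 + q) + 1 = 5 + q)
c(f) = 1 (c(f) = 1/1 = 1)
h(-4)*c(4) = (5 - 4)*1 = 1*1 = 1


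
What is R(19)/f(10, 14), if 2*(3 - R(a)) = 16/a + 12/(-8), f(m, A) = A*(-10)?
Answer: -253/10640 ≈ -0.023778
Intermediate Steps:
f(m, A) = -10*A
R(a) = 15/4 - 8/a (R(a) = 3 - (16/a + 12/(-8))/2 = 3 - (16/a + 12*(-⅛))/2 = 3 - (16/a - 3/2)/2 = 3 - (-3/2 + 16/a)/2 = 3 + (¾ - 8/a) = 15/4 - 8/a)
R(19)/f(10, 14) = (15/4 - 8/19)/((-10*14)) = (15/4 - 8*1/19)/(-140) = (15/4 - 8/19)*(-1/140) = (253/76)*(-1/140) = -253/10640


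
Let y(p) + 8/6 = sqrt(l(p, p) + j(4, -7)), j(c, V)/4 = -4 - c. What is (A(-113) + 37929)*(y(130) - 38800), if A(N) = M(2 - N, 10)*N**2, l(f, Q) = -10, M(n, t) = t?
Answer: -19278714076/3 + 165619*I*sqrt(42) ≈ -6.4262e+9 + 1.0733e+6*I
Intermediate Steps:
j(c, V) = -16 - 4*c (j(c, V) = 4*(-4 - c) = -16 - 4*c)
A(N) = 10*N**2
y(p) = -4/3 + I*sqrt(42) (y(p) = -4/3 + sqrt(-10 + (-16 - 4*4)) = -4/3 + sqrt(-10 + (-16 - 16)) = -4/3 + sqrt(-10 - 32) = -4/3 + sqrt(-42) = -4/3 + I*sqrt(42))
(A(-113) + 37929)*(y(130) - 38800) = (10*(-113)**2 + 37929)*((-4/3 + I*sqrt(42)) - 38800) = (10*12769 + 37929)*(-116404/3 + I*sqrt(42)) = (127690 + 37929)*(-116404/3 + I*sqrt(42)) = 165619*(-116404/3 + I*sqrt(42)) = -19278714076/3 + 165619*I*sqrt(42)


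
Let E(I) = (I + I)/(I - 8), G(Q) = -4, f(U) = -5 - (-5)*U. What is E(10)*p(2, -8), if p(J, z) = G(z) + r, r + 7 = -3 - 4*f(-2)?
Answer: 460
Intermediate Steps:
f(U) = -5 + 5*U
r = 50 (r = -7 + (-3 - 4*(-5 + 5*(-2))) = -7 + (-3 - 4*(-5 - 10)) = -7 + (-3 - 4*(-15)) = -7 + (-3 + 60) = -7 + 57 = 50)
p(J, z) = 46 (p(J, z) = -4 + 50 = 46)
E(I) = 2*I/(-8 + I) (E(I) = (2*I)/(-8 + I) = 2*I/(-8 + I))
E(10)*p(2, -8) = (2*10/(-8 + 10))*46 = (2*10/2)*46 = (2*10*(1/2))*46 = 10*46 = 460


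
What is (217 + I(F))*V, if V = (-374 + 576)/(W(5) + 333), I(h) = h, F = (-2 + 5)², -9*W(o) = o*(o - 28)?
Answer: 102717/778 ≈ 132.03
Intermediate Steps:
W(o) = -o*(-28 + o)/9 (W(o) = -o*(o - 28)/9 = -o*(-28 + o)/9)
F = 9 (F = 3² = 9)
V = 909/1556 (V = (-374 + 576)/((⅑)*5*(28 - 1*5) + 333) = 202/((⅑)*5*(28 - 5) + 333) = 202/((⅑)*5*23 + 333) = 202/(115/9 + 333) = 202/(3112/9) = 202*(9/3112) = 909/1556 ≈ 0.58419)
(217 + I(F))*V = (217 + 9)*(909/1556) = 226*(909/1556) = 102717/778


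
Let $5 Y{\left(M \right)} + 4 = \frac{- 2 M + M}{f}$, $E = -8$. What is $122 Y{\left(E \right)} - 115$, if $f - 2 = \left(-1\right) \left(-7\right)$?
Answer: $- \frac{8591}{45} \approx -190.91$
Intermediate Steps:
$f = 9$ ($f = 2 - -7 = 2 + 7 = 9$)
$Y{\left(M \right)} = - \frac{4}{5} - \frac{M}{45}$ ($Y{\left(M \right)} = - \frac{4}{5} + \frac{\left(- 2 M + M\right) \frac{1}{9}}{5} = - \frac{4}{5} + \frac{- M \frac{1}{9}}{5} = - \frac{4}{5} + \frac{\left(- \frac{1}{9}\right) M}{5} = - \frac{4}{5} - \frac{M}{45}$)
$122 Y{\left(E \right)} - 115 = 122 \left(- \frac{4}{5} - - \frac{8}{45}\right) - 115 = 122 \left(- \frac{4}{5} + \frac{8}{45}\right) - 115 = 122 \left(- \frac{28}{45}\right) - 115 = - \frac{3416}{45} - 115 = - \frac{8591}{45}$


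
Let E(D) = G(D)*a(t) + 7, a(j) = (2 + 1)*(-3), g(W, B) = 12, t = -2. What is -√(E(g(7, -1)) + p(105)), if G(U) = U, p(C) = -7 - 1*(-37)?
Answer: -I*√71 ≈ -8.4261*I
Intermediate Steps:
p(C) = 30 (p(C) = -7 + 37 = 30)
a(j) = -9 (a(j) = 3*(-3) = -9)
E(D) = 7 - 9*D (E(D) = D*(-9) + 7 = -9*D + 7 = 7 - 9*D)
-√(E(g(7, -1)) + p(105)) = -√((7 - 9*12) + 30) = -√((7 - 108) + 30) = -√(-101 + 30) = -√(-71) = -I*√71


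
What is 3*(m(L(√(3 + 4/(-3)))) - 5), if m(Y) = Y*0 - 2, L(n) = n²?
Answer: -21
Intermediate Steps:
m(Y) = -2 (m(Y) = 0 - 2 = -2)
3*(m(L(√(3 + 4/(-3)))) - 5) = 3*(-2 - 5) = 3*(-7) = -21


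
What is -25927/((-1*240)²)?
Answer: -25927/57600 ≈ -0.45012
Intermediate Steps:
-25927/((-1*240)²) = -25927/((-240)²) = -25927/57600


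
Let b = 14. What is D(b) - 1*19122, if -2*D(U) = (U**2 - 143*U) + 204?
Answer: -18321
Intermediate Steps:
D(U) = -102 - U**2/2 + 143*U/2 (D(U) = -((U**2 - 143*U) + 204)/2 = -(204 + U**2 - 143*U)/2 = -102 - U**2/2 + 143*U/2)
D(b) - 1*19122 = (-102 - 1/2*14**2 + (143/2)*14) - 1*19122 = (-102 - 1/2*196 + 1001) - 19122 = (-102 - 98 + 1001) - 19122 = 801 - 19122 = -18321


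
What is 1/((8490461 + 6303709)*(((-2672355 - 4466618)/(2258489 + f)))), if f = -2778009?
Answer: 51952/10561518018741 ≈ 4.9190e-9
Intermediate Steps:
1/((8490461 + 6303709)*(((-2672355 - 4466618)/(2258489 + f)))) = 1/((8490461 + 6303709)*(((-2672355 - 4466618)/(2258489 - 2778009)))) = 1/(14794170*((-7138973/(-519520)))) = 1/(14794170*((-7138973*(-1/519520)))) = 1/(14794170*(7138973/519520)) = (1/14794170)*(519520/7138973) = 51952/10561518018741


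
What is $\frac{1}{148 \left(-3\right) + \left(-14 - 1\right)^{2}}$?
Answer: $- \frac{1}{219} \approx -0.0045662$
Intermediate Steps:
$\frac{1}{148 \left(-3\right) + \left(-14 - 1\right)^{2}} = \frac{1}{-444 + \left(-15\right)^{2}} = \frac{1}{-444 + 225} = \frac{1}{-219} = - \frac{1}{219}$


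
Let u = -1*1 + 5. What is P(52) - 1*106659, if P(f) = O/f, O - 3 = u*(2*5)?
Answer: -5546225/52 ≈ -1.0666e+5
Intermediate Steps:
u = 4 (u = -1 + 5 = 4)
O = 43 (O = 3 + 4*(2*5) = 3 + 4*10 = 3 + 40 = 43)
P(f) = 43/f
P(52) - 1*106659 = 43/52 - 1*106659 = 43*(1/52) - 106659 = 43/52 - 106659 = -5546225/52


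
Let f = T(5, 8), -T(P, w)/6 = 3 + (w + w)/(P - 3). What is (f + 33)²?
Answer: 1089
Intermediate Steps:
T(P, w) = -18 - 12*w/(-3 + P) (T(P, w) = -6*(3 + (w + w)/(P - 3)) = -6*(3 + (2*w)/(-3 + P)) = -6*(3 + 2*w/(-3 + P)) = -18 - 12*w/(-3 + P))
f = -66 (f = 6*(9 - 3*5 - 2*8)/(-3 + 5) = 6*(9 - 15 - 16)/2 = 6*(½)*(-22) = -66)
(f + 33)² = (-66 + 33)² = (-33)² = 1089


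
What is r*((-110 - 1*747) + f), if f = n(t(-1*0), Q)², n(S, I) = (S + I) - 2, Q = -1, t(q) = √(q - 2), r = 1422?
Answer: -1208700 - 8532*I*√2 ≈ -1.2087e+6 - 12066.0*I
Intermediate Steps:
t(q) = √(-2 + q)
n(S, I) = -2 + I + S (n(S, I) = (I + S) - 2 = -2 + I + S)
f = (-3 + I*√2)² (f = (-2 - 1 + √(-2 - 1*0))² = (-2 - 1 + √(-2 + 0))² = (-2 - 1 + √(-2))² = (-2 - 1 + I*√2)² = (-3 + I*√2)² ≈ 7.0 - 8.4853*I)
r*((-110 - 1*747) + f) = 1422*((-110 - 1*747) + (3 - I*√2)²) = 1422*((-110 - 747) + (3 - I*√2)²) = 1422*(-857 + (3 - I*√2)²) = -1218654 + 1422*(3 - I*√2)²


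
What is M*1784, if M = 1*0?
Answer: 0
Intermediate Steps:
M = 0
M*1784 = 0*1784 = 0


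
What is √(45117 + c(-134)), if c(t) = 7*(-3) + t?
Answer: √44962 ≈ 212.04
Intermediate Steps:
c(t) = -21 + t
√(45117 + c(-134)) = √(45117 + (-21 - 134)) = √(45117 - 155) = √44962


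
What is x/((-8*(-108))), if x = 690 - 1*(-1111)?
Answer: 1801/864 ≈ 2.0845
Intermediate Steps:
x = 1801 (x = 690 + 1111 = 1801)
x/((-8*(-108))) = 1801/((-8*(-108))) = 1801/864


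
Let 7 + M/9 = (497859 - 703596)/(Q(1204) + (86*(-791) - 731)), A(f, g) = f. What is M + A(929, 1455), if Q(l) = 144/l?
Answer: 6159974173/6898607 ≈ 892.93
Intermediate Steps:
M = -248831730/6898607 (M = -63 + 9*((497859 - 703596)/(144/1204 + (86*(-791) - 731))) = -63 + 9*(-205737/(144*(1/1204) + (-68026 - 731))) = -63 + 9*(-205737/(36/301 - 68757)) = -63 + 9*(-205737/(-20695821/301)) = -63 + 9*(-205737*(-301/20695821)) = -63 + 9*(20642279/6898607) = -63 + 185780511/6898607 = -248831730/6898607 ≈ -36.070)
M + A(929, 1455) = -248831730/6898607 + 929 = 6159974173/6898607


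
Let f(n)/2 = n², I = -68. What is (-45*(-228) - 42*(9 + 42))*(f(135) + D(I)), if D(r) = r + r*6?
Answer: 292036932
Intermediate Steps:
D(r) = 7*r (D(r) = r + 6*r = 7*r)
f(n) = 2*n²
(-45*(-228) - 42*(9 + 42))*(f(135) + D(I)) = (-45*(-228) - 42*(9 + 42))*(2*135² + 7*(-68)) = (10260 - 42*51)*(2*18225 - 476) = (10260 - 2142)*(36450 - 476) = 8118*35974 = 292036932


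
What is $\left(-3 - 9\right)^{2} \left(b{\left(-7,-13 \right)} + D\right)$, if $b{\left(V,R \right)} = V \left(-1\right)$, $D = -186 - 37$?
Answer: $-31104$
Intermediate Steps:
$D = -223$
$b{\left(V,R \right)} = - V$
$\left(-3 - 9\right)^{2} \left(b{\left(-7,-13 \right)} + D\right) = \left(-3 - 9\right)^{2} \left(\left(-1\right) \left(-7\right) - 223\right) = \left(-12\right)^{2} \left(7 - 223\right) = 144 \left(-216\right) = -31104$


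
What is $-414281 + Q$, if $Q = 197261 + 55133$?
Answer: $-161887$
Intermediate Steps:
$Q = 252394$
$-414281 + Q = -414281 + 252394 = -161887$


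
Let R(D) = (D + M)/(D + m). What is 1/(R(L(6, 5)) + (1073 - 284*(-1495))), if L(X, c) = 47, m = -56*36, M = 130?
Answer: 1969/838110580 ≈ 2.3493e-6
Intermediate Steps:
m = -2016
R(D) = (130 + D)/(-2016 + D) (R(D) = (D + 130)/(D - 2016) = (130 + D)/(-2016 + D))
1/(R(L(6, 5)) + (1073 - 284*(-1495))) = 1/((130 + 47)/(-2016 + 47) + (1073 - 284*(-1495))) = 1/(177/(-1969) + (1073 + 424580)) = 1/(-1/1969*177 + 425653) = 1/(-177/1969 + 425653) = 1/(838110580/1969) = 1969/838110580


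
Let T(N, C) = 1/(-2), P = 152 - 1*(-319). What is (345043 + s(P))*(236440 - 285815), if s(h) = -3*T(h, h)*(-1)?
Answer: -34072848125/2 ≈ -1.7036e+10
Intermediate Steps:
P = 471 (P = 152 + 319 = 471)
T(N, C) = -½
s(h) = -3/2 (s(h) = -3*(-½)*(-1) = (3/2)*(-1) = -3/2)
(345043 + s(P))*(236440 - 285815) = (345043 - 3/2)*(236440 - 285815) = (690083/2)*(-49375) = -34072848125/2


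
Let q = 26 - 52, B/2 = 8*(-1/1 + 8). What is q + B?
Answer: 86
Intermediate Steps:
B = 112 (B = 2*(8*(-1/1 + 8)) = 2*(8*(-1*1 + 8)) = 2*(8*(-1 + 8)) = 2*(8*7) = 2*56 = 112)
q = -26
q + B = -26 + 112 = 86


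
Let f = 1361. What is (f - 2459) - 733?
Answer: -1831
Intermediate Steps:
(f - 2459) - 733 = (1361 - 2459) - 733 = -1098 - 733 = -1831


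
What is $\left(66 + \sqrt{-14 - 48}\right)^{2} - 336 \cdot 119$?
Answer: $-35690 + 132 i \sqrt{62} \approx -35690.0 + 1039.4 i$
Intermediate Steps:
$\left(66 + \sqrt{-14 - 48}\right)^{2} - 336 \cdot 119 = \left(66 + \sqrt{-62}\right)^{2} - 39984 = \left(66 + i \sqrt{62}\right)^{2} - 39984 = -39984 + \left(66 + i \sqrt{62}\right)^{2}$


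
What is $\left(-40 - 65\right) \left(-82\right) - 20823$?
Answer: $-12213$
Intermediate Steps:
$\left(-40 - 65\right) \left(-82\right) - 20823 = \left(-105\right) \left(-82\right) - 20823 = 8610 - 20823 = -12213$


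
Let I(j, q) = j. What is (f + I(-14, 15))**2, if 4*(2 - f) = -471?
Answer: 178929/16 ≈ 11183.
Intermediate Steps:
f = 479/4 (f = 2 - 1/4*(-471) = 2 + 471/4 = 479/4 ≈ 119.75)
(f + I(-14, 15))**2 = (479/4 - 14)**2 = (423/4)**2 = 178929/16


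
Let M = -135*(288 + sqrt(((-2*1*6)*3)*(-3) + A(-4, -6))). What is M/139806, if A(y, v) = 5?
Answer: -240/863 - 5*sqrt(113)/5178 ≈ -0.28836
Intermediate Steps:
M = -38880 - 135*sqrt(113) (M = -135*(288 + sqrt(((-2*1*6)*3)*(-3) + 5)) = -135*(288 + sqrt((-2*6*3)*(-3) + 5)) = -135*(288 + sqrt(-12*3*(-3) + 5)) = -135*(288 + sqrt(-36*(-3) + 5)) = -135*(288 + sqrt(108 + 5)) = -135*(288 + sqrt(113)) = -38880 - 135*sqrt(113) ≈ -40315.)
M/139806 = (-38880 - 135*sqrt(113))/139806 = (-38880 - 135*sqrt(113))*(1/139806) = -240/863 - 5*sqrt(113)/5178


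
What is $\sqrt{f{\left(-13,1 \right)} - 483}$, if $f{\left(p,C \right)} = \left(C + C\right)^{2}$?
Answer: $i \sqrt{479} \approx 21.886 i$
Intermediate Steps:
$f{\left(p,C \right)} = 4 C^{2}$ ($f{\left(p,C \right)} = \left(2 C\right)^{2} = 4 C^{2}$)
$\sqrt{f{\left(-13,1 \right)} - 483} = \sqrt{4 \cdot 1^{2} - 483} = \sqrt{4 \cdot 1 - 483} = \sqrt{4 - 483} = \sqrt{-479} = i \sqrt{479}$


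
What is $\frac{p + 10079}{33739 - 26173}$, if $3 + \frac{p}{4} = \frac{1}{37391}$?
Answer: $\frac{376415201}{282900306} \approx 1.3306$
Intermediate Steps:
$p = - \frac{448688}{37391}$ ($p = -12 + \frac{4}{37391} = - \frac{448688}{37391} \approx -12.0$)
$\frac{p + 10079}{33739 - 26173} = \frac{- \frac{448688}{37391} + 10079}{33739 - 26173} = \frac{376415201}{37391 \cdot 7566} = \frac{376415201}{37391} \cdot \frac{1}{7566} = \frac{376415201}{282900306}$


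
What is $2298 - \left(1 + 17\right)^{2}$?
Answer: $1974$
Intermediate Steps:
$2298 - \left(1 + 17\right)^{2} = 2298 - 18^{2} = 2298 - 324 = 1974$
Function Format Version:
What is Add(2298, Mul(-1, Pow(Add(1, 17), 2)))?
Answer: 1974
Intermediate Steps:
Add(2298, Mul(-1, Pow(Add(1, 17), 2))) = Add(2298, Mul(-1, Pow(18, 2))) = Add(2298, Mul(-1, 324)) = Add(2298, -324) = 1974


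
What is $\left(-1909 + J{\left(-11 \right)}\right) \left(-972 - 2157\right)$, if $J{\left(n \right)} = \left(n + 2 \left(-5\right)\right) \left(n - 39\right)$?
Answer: $2687811$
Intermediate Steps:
$J{\left(n \right)} = \left(-39 + n\right) \left(-10 + n\right)$ ($J{\left(n \right)} = \left(n - 10\right) \left(-39 + n\right) = \left(-10 + n\right) \left(-39 + n\right) = \left(-39 + n\right) \left(-10 + n\right)$)
$\left(-1909 + J{\left(-11 \right)}\right) \left(-972 - 2157\right) = \left(-1909 + \left(390 + \left(-11\right)^{2} - -539\right)\right) \left(-972 - 2157\right) = \left(-1909 + \left(390 + 121 + 539\right)\right) \left(-3129\right) = \left(-1909 + 1050\right) \left(-3129\right) = \left(-859\right) \left(-3129\right) = 2687811$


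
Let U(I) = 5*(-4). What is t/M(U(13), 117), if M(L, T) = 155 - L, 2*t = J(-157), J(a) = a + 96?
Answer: -61/350 ≈ -0.17429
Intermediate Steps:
U(I) = -20
J(a) = 96 + a
t = -61/2 (t = (96 - 157)/2 = (½)*(-61) = -61/2 ≈ -30.500)
t/M(U(13), 117) = -61/(2*(155 - 1*(-20))) = -61/(2*(155 + 20)) = -61/2/175 = -61/2*1/175 = -61/350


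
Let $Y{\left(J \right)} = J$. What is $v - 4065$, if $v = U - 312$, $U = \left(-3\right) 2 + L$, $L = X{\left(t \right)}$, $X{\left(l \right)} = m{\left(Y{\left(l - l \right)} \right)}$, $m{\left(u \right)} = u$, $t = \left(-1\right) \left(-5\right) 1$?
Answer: $-4383$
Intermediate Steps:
$t = 5$ ($t = 5 \cdot 1 = 5$)
$X{\left(l \right)} = 0$ ($X{\left(l \right)} = l - l = 0$)
$L = 0$
$U = -6$ ($U = \left(-3\right) 2 + 0 = -6 + 0 = -6$)
$v = -318$ ($v = -6 - 312 = -318$)
$v - 4065 = -318 - 4065 = -4383$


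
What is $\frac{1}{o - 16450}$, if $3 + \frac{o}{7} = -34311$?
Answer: $- \frac{1}{256648} \approx -3.8964 \cdot 10^{-6}$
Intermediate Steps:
$o = -240198$ ($o = -21 + 7 \left(-34311\right) = -21 - 240177 = -240198$)
$\frac{1}{o - 16450} = \frac{1}{-240198 - 16450} = \frac{1}{-256648} = - \frac{1}{256648}$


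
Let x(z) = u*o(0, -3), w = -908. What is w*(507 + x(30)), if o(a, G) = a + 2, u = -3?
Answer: -454908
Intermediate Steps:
o(a, G) = 2 + a
x(z) = -6 (x(z) = -3*(2 + 0) = -3*2 = -6)
w*(507 + x(30)) = -908*(507 - 6) = -908*501 = -454908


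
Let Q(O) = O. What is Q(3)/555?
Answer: 1/185 ≈ 0.0054054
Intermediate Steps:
Q(3)/555 = 3/555 = 3*(1/555) = 1/185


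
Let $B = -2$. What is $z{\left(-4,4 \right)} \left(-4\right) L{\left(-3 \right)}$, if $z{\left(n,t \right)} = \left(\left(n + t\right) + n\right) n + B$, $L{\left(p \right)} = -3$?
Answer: $168$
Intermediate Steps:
$z{\left(n,t \right)} = -2 + n \left(t + 2 n\right)$ ($z{\left(n,t \right)} = \left(\left(n + t\right) + n\right) n - 2 = \left(t + 2 n\right) n - 2 = n \left(t + 2 n\right) - 2 = -2 + n \left(t + 2 n\right)$)
$z{\left(-4,4 \right)} \left(-4\right) L{\left(-3 \right)} = \left(-2 + 2 \left(-4\right)^{2} - 16\right) \left(-4\right) \left(-3\right) = \left(-2 + 2 \cdot 16 - 16\right) \left(-4\right) \left(-3\right) = \left(-2 + 32 - 16\right) \left(-4\right) \left(-3\right) = 14 \left(-4\right) \left(-3\right) = \left(-56\right) \left(-3\right) = 168$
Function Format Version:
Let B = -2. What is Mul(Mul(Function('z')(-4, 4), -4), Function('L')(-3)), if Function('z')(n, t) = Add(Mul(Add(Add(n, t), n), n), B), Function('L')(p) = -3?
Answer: 168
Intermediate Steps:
Function('z')(n, t) = Add(-2, Mul(n, Add(t, Mul(2, n)))) (Function('z')(n, t) = Add(Mul(Add(Add(n, t), n), n), -2) = Add(Mul(Add(t, Mul(2, n)), n), -2) = Add(Mul(n, Add(t, Mul(2, n))), -2) = Add(-2, Mul(n, Add(t, Mul(2, n)))))
Mul(Mul(Function('z')(-4, 4), -4), Function('L')(-3)) = Mul(Mul(Add(-2, Mul(2, Pow(-4, 2)), Mul(-4, 4)), -4), -3) = Mul(Mul(Add(-2, Mul(2, 16), -16), -4), -3) = Mul(Mul(Add(-2, 32, -16), -4), -3) = Mul(Mul(14, -4), -3) = Mul(-56, -3) = 168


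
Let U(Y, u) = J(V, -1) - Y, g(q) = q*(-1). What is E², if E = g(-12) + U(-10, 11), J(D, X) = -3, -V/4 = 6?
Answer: 361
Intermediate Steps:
V = -24 (V = -4*6 = -24)
g(q) = -q
U(Y, u) = -3 - Y
E = 19 (E = -1*(-12) + (-3 - 1*(-10)) = 12 + (-3 + 10) = 12 + 7 = 19)
E² = 19² = 361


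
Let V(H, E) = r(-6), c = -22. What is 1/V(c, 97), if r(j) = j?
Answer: -⅙ ≈ -0.16667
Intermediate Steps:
V(H, E) = -6
1/V(c, 97) = 1/(-6) = -⅙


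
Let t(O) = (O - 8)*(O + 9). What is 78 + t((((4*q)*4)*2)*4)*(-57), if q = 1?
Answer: -937002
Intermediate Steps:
t(O) = (-8 + O)*(9 + O)
78 + t((((4*q)*4)*2)*4)*(-57) = 78 + (-72 + (((4*1)*4)*2)*4 + ((((4*1)*4)*2)*4)**2)*(-57) = 78 + (-72 + ((4*4)*2)*4 + (((4*4)*2)*4)**2)*(-57) = 78 + (-72 + (16*2)*4 + ((16*2)*4)**2)*(-57) = 78 + (-72 + 32*4 + (32*4)**2)*(-57) = 78 + (-72 + 128 + 128**2)*(-57) = 78 + (-72 + 128 + 16384)*(-57) = 78 + 16440*(-57) = 78 - 937080 = -937002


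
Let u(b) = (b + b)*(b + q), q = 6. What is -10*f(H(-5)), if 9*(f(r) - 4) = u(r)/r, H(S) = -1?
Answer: -460/9 ≈ -51.111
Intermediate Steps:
u(b) = 2*b*(6 + b) (u(b) = (b + b)*(b + 6) = (2*b)*(6 + b) = 2*b*(6 + b))
f(r) = 16/3 + 2*r/9 (f(r) = 4 + ((2*r*(6 + r))/r)/9 = 4 + (12 + 2*r)/9 = 4 + (4/3 + 2*r/9) = 16/3 + 2*r/9)
-10*f(H(-5)) = -10*(16/3 + (2/9)*(-1)) = -10*(16/3 - 2/9) = -10*46/9 = -460/9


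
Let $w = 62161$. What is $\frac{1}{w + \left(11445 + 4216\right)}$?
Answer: $\frac{1}{77822} \approx 1.285 \cdot 10^{-5}$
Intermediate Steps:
$\frac{1}{w + \left(11445 + 4216\right)} = \frac{1}{62161 + \left(11445 + 4216\right)} = \frac{1}{62161 + 15661} = \frac{1}{77822}$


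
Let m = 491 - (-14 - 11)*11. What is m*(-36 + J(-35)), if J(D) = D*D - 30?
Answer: 887794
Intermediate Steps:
J(D) = -30 + D² (J(D) = D² - 30 = -30 + D²)
m = 766 (m = 491 - (-25)*11 = 491 - 1*(-275) = 491 + 275 = 766)
m*(-36 + J(-35)) = 766*(-36 + (-30 + (-35)²)) = 766*(-36 + (-30 + 1225)) = 766*(-36 + 1195) = 766*1159 = 887794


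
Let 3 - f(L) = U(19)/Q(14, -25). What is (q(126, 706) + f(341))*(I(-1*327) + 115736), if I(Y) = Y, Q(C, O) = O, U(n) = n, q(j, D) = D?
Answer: 2047817296/25 ≈ 8.1913e+7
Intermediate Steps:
f(L) = 94/25 (f(L) = 3 - 19/(-25) = 3 - 19*(-1)/25 = 3 - 1*(-19/25) = 3 + 19/25 = 94/25)
(q(126, 706) + f(341))*(I(-1*327) + 115736) = (706 + 94/25)*(-1*327 + 115736) = 17744*(-327 + 115736)/25 = (17744/25)*115409 = 2047817296/25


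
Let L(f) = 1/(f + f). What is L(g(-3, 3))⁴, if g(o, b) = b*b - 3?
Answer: 1/20736 ≈ 4.8225e-5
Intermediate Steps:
g(o, b) = -3 + b² (g(o, b) = b² - 3 = -3 + b²)
L(f) = 1/(2*f)
L(g(-3, 3))⁴ = (1/(2*(-3 + 3²)))⁴ = (1/(2*(-3 + 9)))⁴ = ((½)/6)⁴ = ((½)*(⅙))⁴ = (1/12)⁴ = 1/20736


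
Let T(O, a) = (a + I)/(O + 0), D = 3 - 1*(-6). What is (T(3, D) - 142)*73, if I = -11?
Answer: -31244/3 ≈ -10415.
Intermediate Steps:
D = 9 (D = 3 + 6 = 9)
T(O, a) = (-11 + a)/O (T(O, a) = (a - 11)/(O + 0) = (-11 + a)/O)
(T(3, D) - 142)*73 = ((-11 + 9)/3 - 142)*73 = ((⅓)*(-2) - 142)*73 = (-⅔ - 142)*73 = -428/3*73 = -31244/3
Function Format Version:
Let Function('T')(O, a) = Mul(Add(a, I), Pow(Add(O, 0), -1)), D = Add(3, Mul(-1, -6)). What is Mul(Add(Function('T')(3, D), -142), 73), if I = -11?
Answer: Rational(-31244, 3) ≈ -10415.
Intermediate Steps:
D = 9 (D = Add(3, 6) = 9)
Function('T')(O, a) = Mul(Pow(O, -1), Add(-11, a)) (Function('T')(O, a) = Mul(Add(a, -11), Pow(Add(O, 0), -1)) = Mul(Add(-11, a), Pow(O, -1)) = Mul(Pow(O, -1), Add(-11, a)))
Mul(Add(Function('T')(3, D), -142), 73) = Mul(Add(Mul(Pow(3, -1), Add(-11, 9)), -142), 73) = Mul(Add(Mul(Rational(1, 3), -2), -142), 73) = Mul(Add(Rational(-2, 3), -142), 73) = Mul(Rational(-428, 3), 73) = Rational(-31244, 3)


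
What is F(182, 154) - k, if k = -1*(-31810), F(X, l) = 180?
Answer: -31630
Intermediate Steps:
k = 31810
F(182, 154) - k = 180 - 1*31810 = 180 - 31810 = -31630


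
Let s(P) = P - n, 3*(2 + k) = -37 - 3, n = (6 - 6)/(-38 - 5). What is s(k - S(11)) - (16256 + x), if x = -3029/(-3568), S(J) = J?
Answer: -174295183/10704 ≈ -16283.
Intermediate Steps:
n = 0 (n = 0/(-43) = 0*(-1/43) = 0)
k = -46/3 (k = -2 + (-37 - 3)/3 = -2 + (⅓)*(-40) = -2 - 40/3 = -46/3 ≈ -15.333)
x = 3029/3568 (x = -3029*(-1/3568) = 3029/3568 ≈ 0.84894)
s(P) = P (s(P) = P - 1*0 = P + 0 = P)
s(k - S(11)) - (16256 + x) = (-46/3 - 1*11) - (16256 + 3029/3568) = (-46/3 - 11) - 1*58004437/3568 = -79/3 - 58004437/3568 = -174295183/10704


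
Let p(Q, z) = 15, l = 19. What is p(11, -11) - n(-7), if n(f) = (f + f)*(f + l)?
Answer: 183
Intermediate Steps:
n(f) = 2*f*(19 + f) (n(f) = (f + f)*(f + 19) = (2*f)*(19 + f) = 2*f*(19 + f))
p(11, -11) - n(-7) = 15 - 2*(-7)*(19 - 7) = 15 - 2*(-7)*12 = 15 - 1*(-168) = 15 + 168 = 183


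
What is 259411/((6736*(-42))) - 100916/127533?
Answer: -2934943355/1718124576 ≈ -1.7082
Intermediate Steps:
259411/((6736*(-42))) - 100916/127533 = 259411/(-282912) - 100916*1/127533 = 259411*(-1/282912) - 100916/127533 = -259411/282912 - 100916/127533 = -2934943355/1718124576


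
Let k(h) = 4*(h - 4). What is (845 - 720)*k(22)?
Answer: 9000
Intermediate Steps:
k(h) = -16 + 4*h (k(h) = 4*(-4 + h) = -16 + 4*h)
(845 - 720)*k(22) = (845 - 720)*(-16 + 4*22) = 125*(-16 + 88) = 125*72 = 9000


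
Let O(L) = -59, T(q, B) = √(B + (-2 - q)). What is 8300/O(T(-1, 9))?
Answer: -8300/59 ≈ -140.68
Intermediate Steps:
T(q, B) = √(-2 + B - q)
8300/O(T(-1, 9)) = 8300/(-59) = 8300*(-1/59) = -8300/59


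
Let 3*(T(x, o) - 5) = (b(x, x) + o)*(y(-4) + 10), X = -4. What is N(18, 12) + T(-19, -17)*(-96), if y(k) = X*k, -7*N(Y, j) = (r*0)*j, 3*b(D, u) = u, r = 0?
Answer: 56800/3 ≈ 18933.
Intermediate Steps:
b(D, u) = u/3
N(Y, j) = 0 (N(Y, j) = -0*0*j/7 = -0*j = -⅐*0 = 0)
y(k) = -4*k
T(x, o) = 5 + 26*o/3 + 26*x/9 (T(x, o) = 5 + ((x/3 + o)*(-4*(-4) + 10))/3 = 5 + ((o + x/3)*(16 + 10))/3 = 5 + ((o + x/3)*26)/3 = 5 + (26*o + 26*x/3)/3 = 5 + (26*o/3 + 26*x/9) = 5 + 26*o/3 + 26*x/9)
N(18, 12) + T(-19, -17)*(-96) = 0 + (5 + (26/3)*(-17) + (26/9)*(-19))*(-96) = 0 + (5 - 442/3 - 494/9)*(-96) = 0 - 1775/9*(-96) = 0 + 56800/3 = 56800/3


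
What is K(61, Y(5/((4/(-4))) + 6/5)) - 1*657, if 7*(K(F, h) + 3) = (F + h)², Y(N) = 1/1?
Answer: -776/7 ≈ -110.86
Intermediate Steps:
Y(N) = 1
K(F, h) = -3 + (F + h)²/7
K(61, Y(5/((4/(-4))) + 6/5)) - 1*657 = (-3 + (61 + 1)²/7) - 1*657 = (-3 + (⅐)*62²) - 657 = (-3 + (⅐)*3844) - 657 = (-3 + 3844/7) - 657 = 3823/7 - 657 = -776/7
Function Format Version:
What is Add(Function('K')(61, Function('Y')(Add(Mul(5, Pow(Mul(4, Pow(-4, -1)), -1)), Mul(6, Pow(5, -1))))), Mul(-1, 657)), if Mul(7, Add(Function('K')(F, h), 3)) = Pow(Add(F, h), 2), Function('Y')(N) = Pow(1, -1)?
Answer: Rational(-776, 7) ≈ -110.86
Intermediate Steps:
Function('Y')(N) = 1
Function('K')(F, h) = Add(-3, Mul(Rational(1, 7), Pow(Add(F, h), 2)))
Add(Function('K')(61, Function('Y')(Add(Mul(5, Pow(Mul(4, Pow(-4, -1)), -1)), Mul(6, Pow(5, -1))))), Mul(-1, 657)) = Add(Add(-3, Mul(Rational(1, 7), Pow(Add(61, 1), 2))), Mul(-1, 657)) = Add(Add(-3, Mul(Rational(1, 7), Pow(62, 2))), -657) = Add(Add(-3, Mul(Rational(1, 7), 3844)), -657) = Add(Add(-3, Rational(3844, 7)), -657) = Add(Rational(3823, 7), -657) = Rational(-776, 7)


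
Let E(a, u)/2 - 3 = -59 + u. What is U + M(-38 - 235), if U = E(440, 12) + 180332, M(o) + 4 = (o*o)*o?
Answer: -20166177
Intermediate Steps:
M(o) = -4 + o³ (M(o) = -4 + (o*o)*o = -4 + o²*o = -4 + o³)
E(a, u) = -112 + 2*u (E(a, u) = 6 + 2*(-59 + u) = 6 + (-118 + 2*u) = -112 + 2*u)
U = 180244 (U = (-112 + 2*12) + 180332 = (-112 + 24) + 180332 = -88 + 180332 = 180244)
U + M(-38 - 235) = 180244 + (-4 + (-38 - 235)³) = 180244 + (-4 + (-273)³) = 180244 + (-4 - 20346417) = 180244 - 20346421 = -20166177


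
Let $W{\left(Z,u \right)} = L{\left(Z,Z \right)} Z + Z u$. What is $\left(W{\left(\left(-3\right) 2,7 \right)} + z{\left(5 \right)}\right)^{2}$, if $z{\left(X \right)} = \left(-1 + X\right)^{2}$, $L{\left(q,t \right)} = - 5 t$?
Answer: $42436$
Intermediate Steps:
$W{\left(Z,u \right)} = - 5 Z^{2} + Z u$ ($W{\left(Z,u \right)} = - 5 Z Z + Z u = - 5 Z^{2} + Z u$)
$\left(W{\left(\left(-3\right) 2,7 \right)} + z{\left(5 \right)}\right)^{2} = \left(\left(-3\right) 2 \left(7 - 5 \left(\left(-3\right) 2\right)\right) + \left(-1 + 5\right)^{2}\right)^{2} = \left(- 6 \left(7 - -30\right) + 4^{2}\right)^{2} = \left(- 6 \left(7 + 30\right) + 16\right)^{2} = \left(\left(-6\right) 37 + 16\right)^{2} = \left(-222 + 16\right)^{2} = \left(-206\right)^{2} = 42436$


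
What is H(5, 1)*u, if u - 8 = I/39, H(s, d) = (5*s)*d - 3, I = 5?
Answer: 6974/39 ≈ 178.82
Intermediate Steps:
H(s, d) = -3 + 5*d*s (H(s, d) = 5*d*s - 3 = -3 + 5*d*s)
u = 317/39 (u = 8 + 5/39 = 317/39 ≈ 8.1282)
H(5, 1)*u = (-3 + 5*1*5)*(317/39) = (-3 + 25)*(317/39) = 22*(317/39) = 6974/39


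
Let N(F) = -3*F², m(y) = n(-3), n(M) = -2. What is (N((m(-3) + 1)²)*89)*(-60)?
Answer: 16020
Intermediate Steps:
m(y) = -2
(N((m(-3) + 1)²)*89)*(-60) = (-3*(-2 + 1)⁴*89)*(-60) = (-3*((-1)²)²*89)*(-60) = (-3*1²*89)*(-60) = (-3*1*89)*(-60) = -3*89*(-60) = -267*(-60) = 16020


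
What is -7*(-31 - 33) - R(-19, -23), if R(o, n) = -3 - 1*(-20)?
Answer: 431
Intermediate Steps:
R(o, n) = 17 (R(o, n) = -3 + 20 = 17)
-7*(-31 - 33) - R(-19, -23) = -7*(-31 - 33) - 1*17 = -7*(-64) - 17 = 448 - 17 = 431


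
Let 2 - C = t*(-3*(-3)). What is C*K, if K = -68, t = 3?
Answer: 1700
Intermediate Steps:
C = -25 (C = 2 - 3*(-3*(-3)) = 2 - 3*9 = 2 - 1*27 = 2 - 27 = -25)
C*K = -25*(-68) = 1700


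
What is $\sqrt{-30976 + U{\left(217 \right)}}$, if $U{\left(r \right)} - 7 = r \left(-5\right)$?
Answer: $i \sqrt{32054} \approx 179.04 i$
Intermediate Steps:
$U{\left(r \right)} = 7 - 5 r$ ($U{\left(r \right)} = 7 + r \left(-5\right) = 7 - 5 r$)
$\sqrt{-30976 + U{\left(217 \right)}} = \sqrt{-30976 + \left(7 - 1085\right)} = \sqrt{-30976 - 1078} = \sqrt{-32054} = i \sqrt{32054}$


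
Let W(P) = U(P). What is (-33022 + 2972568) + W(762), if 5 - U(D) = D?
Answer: 2938789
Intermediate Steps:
U(D) = 5 - D
W(P) = 5 - P
(-33022 + 2972568) + W(762) = (-33022 + 2972568) + (5 - 1*762) = 2939546 + (5 - 762) = 2939546 - 757 = 2938789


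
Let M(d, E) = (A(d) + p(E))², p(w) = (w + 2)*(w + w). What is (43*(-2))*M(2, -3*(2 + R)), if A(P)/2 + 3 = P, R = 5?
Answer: -54490976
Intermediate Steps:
A(P) = -6 + 2*P
p(w) = 2*w*(2 + w) (p(w) = (2 + w)*(2*w) = 2*w*(2 + w))
M(d, E) = (-6 + 2*d + 2*E*(2 + E))² (M(d, E) = ((-6 + 2*d) + 2*E*(2 + E))² = (-6 + 2*d + 2*E*(2 + E))²)
(43*(-2))*M(2, -3*(2 + R)) = (43*(-2))*(4*(-3 + 2 + (-3*(2 + 5))*(2 - 3*(2 + 5)))²) = -344*(-3 + 2 + (-3*7)*(2 - 3*7))² = -344*(-3 + 2 - 21*(2 - 21))² = -344*(-3 + 2 - 21*(-19))² = -344*(-3 + 2 + 399)² = -344*398² = -344*158404 = -86*633616 = -54490976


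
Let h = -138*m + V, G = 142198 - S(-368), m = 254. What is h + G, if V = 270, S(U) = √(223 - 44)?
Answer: 107416 - √179 ≈ 1.0740e+5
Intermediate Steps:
S(U) = √179
G = 142198 - √179 ≈ 1.4218e+5
h = -34782 (h = -138*254 + 270 = -35052 + 270 = -34782)
h + G = -34782 + (142198 - √179) = 107416 - √179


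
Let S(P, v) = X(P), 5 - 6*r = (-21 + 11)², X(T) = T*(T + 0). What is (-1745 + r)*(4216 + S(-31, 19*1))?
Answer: -54695005/6 ≈ -9.1158e+6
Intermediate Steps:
X(T) = T² (X(T) = T*T = T²)
r = -95/6 (r = ⅚ - (-21 + 11)²/6 = ⅚ - ⅙*(-10)² = ⅚ - ⅙*100 = ⅚ - 50/3 = -95/6 ≈ -15.833)
S(P, v) = P²
(-1745 + r)*(4216 + S(-31, 19*1)) = (-1745 - 95/6)*(4216 + (-31)²) = -10565*(4216 + 961)/6 = -10565/6*5177 = -54695005/6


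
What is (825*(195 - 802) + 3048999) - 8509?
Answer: 2539715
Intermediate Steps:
(825*(195 - 802) + 3048999) - 8509 = (825*(-607) + 3048999) - 8509 = (-500775 + 3048999) - 8509 = 2548224 - 8509 = 2539715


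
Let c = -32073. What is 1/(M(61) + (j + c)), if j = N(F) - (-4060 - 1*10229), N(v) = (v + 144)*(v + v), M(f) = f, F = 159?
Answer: 1/78631 ≈ 1.2718e-5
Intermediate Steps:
N(v) = 2*v*(144 + v) (N(v) = (144 + v)*(2*v) = 2*v*(144 + v))
j = 110643 (j = 2*159*(144 + 159) - (-4060 - 1*10229) = 2*159*303 - (-4060 - 10229) = 96354 - 1*(-14289) = 96354 + 14289 = 110643)
1/(M(61) + (j + c)) = 1/(61 + (110643 - 32073)) = 1/(61 + 78570) = 1/78631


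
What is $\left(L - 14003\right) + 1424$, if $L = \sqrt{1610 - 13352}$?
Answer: $-12579 + i \sqrt{11742} \approx -12579.0 + 108.36 i$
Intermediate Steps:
$L = i \sqrt{11742}$ ($L = \sqrt{-11742} = i \sqrt{11742} \approx 108.36 i$)
$\left(L - 14003\right) + 1424 = \left(i \sqrt{11742} - 14003\right) + 1424 = \left(-14003 + i \sqrt{11742}\right) + 1424 = -12579 + i \sqrt{11742}$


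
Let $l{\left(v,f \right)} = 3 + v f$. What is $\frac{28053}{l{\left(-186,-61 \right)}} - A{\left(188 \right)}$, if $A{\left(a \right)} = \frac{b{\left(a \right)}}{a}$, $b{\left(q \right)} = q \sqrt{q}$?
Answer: $\frac{3117}{1261} - 2 \sqrt{47} \approx -11.239$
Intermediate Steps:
$l{\left(v,f \right)} = 3 + f v$
$b{\left(q \right)} = q^{\frac{3}{2}}$
$A{\left(a \right)} = \sqrt{a}$ ($A{\left(a \right)} = \frac{a^{\frac{3}{2}}}{a} = \sqrt{a}$)
$\frac{28053}{l{\left(-186,-61 \right)}} - A{\left(188 \right)} = \frac{28053}{3 - -11346} - \sqrt{188} = \frac{28053}{3 + 11346} - 2 \sqrt{47} = \frac{28053}{11349} - 2 \sqrt{47} = 28053 \cdot \frac{1}{11349} - 2 \sqrt{47} = \frac{3117}{1261} - 2 \sqrt{47}$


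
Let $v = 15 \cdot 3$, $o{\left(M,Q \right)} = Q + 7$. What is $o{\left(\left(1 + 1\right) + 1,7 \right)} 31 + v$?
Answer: $479$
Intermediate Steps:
$o{\left(M,Q \right)} = 7 + Q$
$v = 45$
$o{\left(\left(1 + 1\right) + 1,7 \right)} 31 + v = \left(7 + 7\right) 31 + 45 = 14 \cdot 31 + 45 = 434 + 45 = 479$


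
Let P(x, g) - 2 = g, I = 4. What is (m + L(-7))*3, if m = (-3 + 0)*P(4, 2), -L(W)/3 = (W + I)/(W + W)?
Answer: -531/14 ≈ -37.929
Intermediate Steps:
P(x, g) = 2 + g
L(W) = -3*(4 + W)/(2*W) (L(W) = -3*(W + 4)/(W + W) = -3*(4 + W)/(2*W))
m = -12 (m = (-3 + 0)*(2 + 2) = -3*4 = -12)
(m + L(-7))*3 = (-12 + (-3/2 - 6/(-7)))*3 = (-12 + (-3/2 - 6*(-⅐)))*3 = (-12 + (-3/2 + 6/7))*3 = (-12 - 9/14)*3 = -177/14*3 = -531/14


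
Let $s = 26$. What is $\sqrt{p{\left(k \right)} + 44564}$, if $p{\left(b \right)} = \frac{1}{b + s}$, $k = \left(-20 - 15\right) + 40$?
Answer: $\frac{\sqrt{42826035}}{31} \approx 211.1$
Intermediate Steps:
$k = 5$ ($k = -35 + 40 = 5$)
$p{\left(b \right)} = \frac{1}{26 + b}$ ($p{\left(b \right)} = \frac{1}{b + 26} = \frac{1}{26 + b}$)
$\sqrt{p{\left(k \right)} + 44564} = \sqrt{\frac{1}{26 + 5} + 44564} = \sqrt{\frac{1}{31} + 44564} = \sqrt{\frac{1381485}{31}} = \frac{\sqrt{42826035}}{31}$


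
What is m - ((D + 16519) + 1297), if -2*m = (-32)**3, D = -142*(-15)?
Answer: -3562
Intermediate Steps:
D = 2130
m = 16384 (m = -1/2*(-32)**3 = -1/2*(-32768) = 16384)
m - ((D + 16519) + 1297) = 16384 - ((2130 + 16519) + 1297) = 16384 - (18649 + 1297) = 16384 - 1*19946 = 16384 - 19946 = -3562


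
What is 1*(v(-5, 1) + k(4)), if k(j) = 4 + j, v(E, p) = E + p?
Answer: 4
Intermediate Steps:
1*(v(-5, 1) + k(4)) = 1*((-5 + 1) + (4 + 4)) = 1*(-4 + 8) = 1*4 = 4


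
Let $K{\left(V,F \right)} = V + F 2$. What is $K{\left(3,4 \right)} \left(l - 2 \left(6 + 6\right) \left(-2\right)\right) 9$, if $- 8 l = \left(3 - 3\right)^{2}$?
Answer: $4752$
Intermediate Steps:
$K{\left(V,F \right)} = V + 2 F$
$l = 0$ ($l = - \frac{\left(3 - 3\right)^{2}}{8} = - \frac{0^{2}}{8} = \left(- \frac{1}{8}\right) 0 = 0$)
$K{\left(3,4 \right)} \left(l - 2 \left(6 + 6\right) \left(-2\right)\right) 9 = \left(3 + 2 \cdot 4\right) \left(0 - 2 \left(6 + 6\right) \left(-2\right)\right) 9 = \left(3 + 8\right) \left(0 - 2 \cdot 12 \left(-2\right)\right) 9 = 11 \left(0 - -48\right) 9 = 11 \left(0 + 48\right) 9 = 11 \cdot 48 \cdot 9 = 528 \cdot 9 = 4752$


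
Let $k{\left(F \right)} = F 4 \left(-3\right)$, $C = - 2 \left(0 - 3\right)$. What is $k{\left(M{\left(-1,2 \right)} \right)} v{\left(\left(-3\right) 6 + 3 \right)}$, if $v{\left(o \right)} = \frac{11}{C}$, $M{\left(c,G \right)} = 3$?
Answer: $-66$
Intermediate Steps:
$C = 6$ ($C = \left(-2\right) \left(-3\right) = 6$)
$k{\left(F \right)} = - 12 F$ ($k{\left(F \right)} = 4 F \left(-3\right) = - 12 F$)
$v{\left(o \right)} = \frac{11}{6}$
$k{\left(M{\left(-1,2 \right)} \right)} v{\left(\left(-3\right) 6 + 3 \right)} = \left(-12\right) 3 \cdot \frac{11}{6} = \left(-36\right) \frac{11}{6} = -66$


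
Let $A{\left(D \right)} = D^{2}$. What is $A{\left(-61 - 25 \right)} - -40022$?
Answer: $47418$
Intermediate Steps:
$A{\left(-61 - 25 \right)} - -40022 = \left(-61 - 25\right)^{2} - -40022 = \left(-86\right)^{2} + 40022 = 7396 + 40022 = 47418$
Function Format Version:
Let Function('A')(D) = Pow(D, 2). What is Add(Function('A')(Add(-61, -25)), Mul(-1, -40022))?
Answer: 47418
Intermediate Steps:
Add(Function('A')(Add(-61, -25)), Mul(-1, -40022)) = Add(Pow(Add(-61, -25), 2), Mul(-1, -40022)) = Add(Pow(-86, 2), 40022) = Add(7396, 40022) = 47418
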